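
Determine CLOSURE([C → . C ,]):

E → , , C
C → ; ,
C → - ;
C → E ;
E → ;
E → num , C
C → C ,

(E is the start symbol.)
{ [C → . - ;], [C → . ; ,], [C → . C ,], [C → . E ;], [E → . , , C], [E → . ;], [E → . num , C] }

To compute CLOSURE, for each item [A → α.Bβ] where B is a non-terminal, add [B → .γ] for all productions B → γ; repeat for the newly added items until nothing changes.

Start with: [C → . C ,]
  [C → . C ,] has the dot before C: add [C → . ; ,], [C → . - ;], [C → . E ;]
  [C → . E ;] has the dot before E: add [E → . , , C], [E → . ;], [E → . num , C]
No further items can be added.

CLOSURE = { [C → . - ;], [C → . ; ,], [C → . C ,], [C → . E ;], [E → . , , C], [E → . ;], [E → . num , C] }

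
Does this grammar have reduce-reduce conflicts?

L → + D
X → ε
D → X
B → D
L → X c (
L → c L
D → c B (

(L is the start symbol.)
No reduce-reduce conflicts

A reduce-reduce conflict occurs when an LR(0) state has two complete items [A → α .] and [B → β .] — both call for a reduction, and with no lookahead the parser cannot choose between them.

Augment with L' → L and build the canonical LR(0) collection (I0 = CLOSURE({[L' → . L]}), then GOTO on every symbol after a dot until no new states appear). It has 14 states:
  I0: { [L → . + D], [L → . X c (], [L → . c L], [L' → . L], [X → .] }  — shift, reduce
  I1: { [D → . X], [D → . c B (], [L → + . D], [X → .] }  — shift, reduce
  I2: { [L' → L .] }  — accept
  I3: { [L → X . c (] }  — shift
  I4: { [L → . + D], [L → . X c (], [L → . c L], [L → c . L], [X → .] }  — shift, reduce
  I5: { [L → c L .] }  — reduce
  I6: { [L → X c . (] }  — shift
  I7: { [L → X c ( .] }  — reduce
  I8: { [L → + D .] }  — reduce
  I9: { [D → X .] }  — reduce
  I10: { [B → . D], [D → . X], [D → . c B (], [D → c . B (], [X → .] }  — shift, reduce
  I11: { [D → c B . (] }  — shift
  I12: { [B → D .] }  — reduce
  I13: { [D → c B ( .] }  — reduce

No state contains more than one complete item.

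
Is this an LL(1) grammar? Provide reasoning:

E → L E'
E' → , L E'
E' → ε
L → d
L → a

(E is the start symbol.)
A grammar is LL(1) if for each non-terminal N with multiple productions, the predict sets of those productions are pairwise disjoint, where PREDICT(N → α) = (FIRST(α) \ {ε}) ∪ (FOLLOW(N) if α ⇒* ε).

Relevant sets:
  FOLLOW(E') = { $ }

For E':
  PREDICT(E' → ',' L E') = { ',' }
  PREDICT(E' → ε) = { $ }
For L:
  PREDICT(L → d) = { 'd' }
  PREDICT(L → a) = { 'a' }
E has a single production, so nothing to check there.

All predict sets are disjoint. The grammar IS LL(1).

Answer: Yes, the grammar is LL(1).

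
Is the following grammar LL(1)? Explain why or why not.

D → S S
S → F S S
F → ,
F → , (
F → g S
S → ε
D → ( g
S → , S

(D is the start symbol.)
Relevant sets:
  FIRST(S) = { ',', 'g', ε }
  FIRST(F) = { ',', 'g' }
  FOLLOW(D) = { $ }
  FOLLOW(S) = { $, ',', 'g' }

For D:
  PREDICT(D → S S) = { $, ',', 'g' }
  PREDICT(D → '(' g) = { '(' }
For S:
  PREDICT(S → F S S) = { ',', 'g' }
  PREDICT(S → ε) = { $, ',', 'g' }
  PREDICT(S → ',' S) = { ',' }
For F:
  PREDICT(F → ',') = { ',' }
  PREDICT(F → ',' '(') = { ',' }
  PREDICT(F → g S) = { 'g' }

Conflict found: Predict set conflict for S: { ',', 'g' }
The grammar is NOT LL(1).

Answer: No. Predict set conflict for S: { ',', 'g' }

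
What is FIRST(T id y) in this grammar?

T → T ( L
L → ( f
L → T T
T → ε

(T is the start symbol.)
{ '(', 'id' }

FIRST sets of the non-terminals involved (from the grammar, by fixed-point iteration):
  FIRST(T) = { '(', ε }

To compute FIRST(T id y), process the symbols left to right:
Symbol T is a non-terminal. Add FIRST(T) \ {ε} = { '(' }
T is nullable (ε ∈ FIRST(T)), continue to the next symbol.
Symbol id is a terminal. Add 'id' and stop.
FIRST(T id y) = { '(', 'id' }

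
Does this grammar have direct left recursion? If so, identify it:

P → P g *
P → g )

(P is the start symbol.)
Direct left recursion occurs when N → N α for some non-terminal N (the right-hand side begins with the left-hand side itself).

P → P g *: LEFT RECURSIVE (starts with P)
P → g ): starts with g

The grammar has direct left recursion on: P.

Answer: Yes, P is left-recursive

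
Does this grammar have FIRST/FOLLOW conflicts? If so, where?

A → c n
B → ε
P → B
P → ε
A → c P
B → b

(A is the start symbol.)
Nullable non-terminals: B, P.
FIRST sets used below: FIRST(B) = { 'b', ε }

B: nullable alternative(s) B → ε; FOLLOW(B) = { $ }
  B → ε: FIRST \ {ε} = { } — this is the only nullable alternative, skip
  B → b: FIRST \ {ε} = { 'b' } — disjoint from FOLLOW(B)

P: nullable alternative(s) P → B, P → ε; FOLLOW(P) = { $ }
  P → B: FIRST \ {ε} = { 'b' } — disjoint from FOLLOW(P)
  P → ε: FIRST \ {ε} = { } — disjoint from FOLLOW(P)

A has no nullable alternative, so no FIRST/FOLLOW check is needed there.

No FIRST/FOLLOW conflicts found.

Answer: No FIRST/FOLLOW conflicts.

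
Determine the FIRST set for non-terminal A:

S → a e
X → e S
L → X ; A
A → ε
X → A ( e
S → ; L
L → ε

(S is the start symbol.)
{ ε }

From A → ε:
  - ε-production, so ε ∈ FIRST(A)

Collecting: FIRST(A) = { ε }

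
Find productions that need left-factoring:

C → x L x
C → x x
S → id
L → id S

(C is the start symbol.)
Yes, C has productions with common prefix 'x'

Left-factoring is needed when two productions for the same non-terminal
share a common prefix on the right-hand side.

Productions for C:
  C → x L x
  C → x x

Found common prefix 'x' in productions for C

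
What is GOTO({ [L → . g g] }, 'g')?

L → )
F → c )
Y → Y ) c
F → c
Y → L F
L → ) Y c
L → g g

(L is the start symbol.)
{ [L → g . g] }

GOTO(I, 'g') = CLOSURE({ [A → αX.β] : [A → α.Xβ] ∈ I, X = 'g' })

Items with dot before 'g', with the dot advanced:
  [L → . g g] → [L → g . g]
Closure adds nothing (no advanced item has the dot before a non-terminal).

GOTO = { [L → g . g] }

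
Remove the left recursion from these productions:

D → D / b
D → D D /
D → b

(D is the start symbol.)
D is directly left-recursive. The standard transformation for
  A → A α₁ | ... | A α_m | β₁ | ... | β_n
is
  A  → β₁ A' | ... | β_n A'
  A' → α₁ A' | ... | α_m A' | ε

D → b becomes D → b D'
D → D / b becomes D' → / b D'
D → D D / becomes D' → D / D'
Add D' → ε

Resulting grammar:
D → b D'
D' → / b D'
D' → D / D'
D' → ε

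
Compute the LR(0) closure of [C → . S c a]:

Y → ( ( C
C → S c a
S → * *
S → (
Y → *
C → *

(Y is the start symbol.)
Start with: [C → . S c a]
  [C → . S c a] has the dot before S: add [S → . * *], [S → . (]
No further items can be added.

CLOSURE = { [C → . S c a], [S → . (], [S → . * *] }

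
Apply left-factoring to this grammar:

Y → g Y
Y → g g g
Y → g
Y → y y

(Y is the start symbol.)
Y → g Y'
Y' → Y
Y' → g g
Y' → ε
Y → y y

Left-factoring transforms A → αβ₁ | αβ₂ into A → αA' and A' → β₁ | β₂
(α is the longest common prefix among the alternatives). Repeat until
no nonterminal has two alternatives with a common prefix.

Round 1: Y has alternatives sharing prefix 'g'. Introduce Y': Y → g Y'
  Add: Y' → Y
  Add: Y' → g g
  Add: Y' → ε

No remaining common prefixes — done.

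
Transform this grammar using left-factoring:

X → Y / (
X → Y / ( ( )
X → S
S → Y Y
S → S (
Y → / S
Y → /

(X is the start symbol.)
Left-factoring transforms A → αβ₁ | αβ₂ into A → αA' and A' → β₁ | β₂
(α is the longest common prefix among the alternatives). Repeat until
no nonterminal has two alternatives with a common prefix.

Round 1: X has alternatives sharing prefix 'Y / ('. Introduce X': X → Y / ( X'
  Add: X' → ε
  Add: X' → ( )

Round 2: Y has alternatives sharing prefix '/'. Introduce Y': Y → / Y'
  Add: Y' → S
  Add: Y' → ε

No remaining common prefixes — done.

Resulting grammar:
X → Y / ( X'
X' → ε
X' → ( )
X → S
S → Y Y
S → S (
Y → / Y'
Y' → S
Y' → ε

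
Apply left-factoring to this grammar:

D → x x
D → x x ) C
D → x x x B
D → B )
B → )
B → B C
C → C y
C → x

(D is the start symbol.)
D → x x D'
D' → ε
D' → ) C
D' → x B
D → B )
B → )
B → B C
C → C y
C → x

Left-factoring transforms A → αβ₁ | αβ₂ into A → αA' and A' → β₁ | β₂
(α is the longest common prefix among the alternatives). Repeat until
no nonterminal has two alternatives with a common prefix.

Round 1: D has alternatives sharing prefix 'x x'. Introduce D': D → x x D'
  Add: D' → ε
  Add: D' → ) C
  Add: D' → x B

No remaining common prefixes — done.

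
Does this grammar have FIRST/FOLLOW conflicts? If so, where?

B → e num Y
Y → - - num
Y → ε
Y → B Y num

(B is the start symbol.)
Yes. Y → '-' '-' num with FOLLOW(Y) on { '-' }; Y → B Y num with FOLLOW(Y) on { 'e' }

A FIRST/FOLLOW conflict occurs when a non-terminal N has a nullable alternative N → β (β ⇒* ε) and another alternative N → α with FIRST(α) ∩ FOLLOW(N) ≠ ∅: on such a lookahead the parser cannot decide between expanding α and letting N vanish via β.

Nullable non-terminals: Y.
FIRST sets used below: FIRST(B) = { 'e' }

Y: nullable alternative(s) Y → ε; FOLLOW(Y) = { $, '-', 'e', 'num' }
  Y → - - num: FIRST \ {ε} = { '-' } — overlaps FOLLOW(Y) on { '-' }: CONFLICT
  Y → ε: FIRST \ {ε} = { } — this is the only nullable alternative, skip
  Y → B Y num: FIRST \ {ε} = { 'e' } — overlaps FOLLOW(Y) on { 'e' }: CONFLICT

B has no nullable alternative, so no FIRST/FOLLOW check is needed there.

So the grammar has 2 FIRST/FOLLOW conflicts (marked CONFLICT above).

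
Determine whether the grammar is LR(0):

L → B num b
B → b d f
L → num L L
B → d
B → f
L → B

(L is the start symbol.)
A grammar is LR(0) if no state in the canonical LR(0) collection has:
  - both a shift item (dot before a terminal) and a complete item (shift-reduce conflict), or
  - two or more complete items (reduce-reduce conflict; the accept item [L' → L .] counts as a complete item here).

Augment with L' → L and build the canonical LR(0) collection (I0 = CLOSURE({[L' → . L]}), then GOTO on every symbol after a dot until no new states appear). It has 13 states:
  I0: { [B → . b d f], [B → . d], [B → . f], [L → . B num b], [L → . B], [L → . num L L], [L' → . L] }  — shift
  I1: { [L → B . num b], [L → B .] }  — shift, reduce
  I2: { [L' → L .] }  — accept
  I3: { [B → b . d f] }  — shift
  I4: { [B → d .] }  — reduce
  I5: { [B → f .] }  — reduce
  I6: { [B → . b d f], [B → . d], [B → . f], [L → . B num b], [L → . B], [L → . num L L], [L → num . L L] }  — shift
  I7: { [B → . b d f], [B → . d], [B → . f], [L → . B num b], [L → . B], [L → . num L L], [L → num L . L] }  — shift
  I8: { [L → num L L .] }  — reduce
  I9: { [B → b d . f] }  — shift
  I10: { [B → b d f .] }  — reduce
  I11: { [L → B num . b] }  — shift
  I12: { [L → B num b .] }  — reduce

Conflict in state I1:
  Shift-reduce conflict between [L → B .] and [L → B . num b]
So the grammar is NOT LR(0).

Answer: No. Shift-reduce conflict between [L → B .] and [L → B . num b]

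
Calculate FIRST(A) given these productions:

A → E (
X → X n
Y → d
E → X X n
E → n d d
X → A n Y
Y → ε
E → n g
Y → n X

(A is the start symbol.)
To compute FIRST(A), examine every production with A on the left-hand side, reading each right-hand side left to right until a non-nullable symbol is reached.

FIRST sets of the other non-terminals involved (by the same procedure, iterated to a fixed point):
  FIRST(E) = { 'n' }

From A → E (:
  - E is a non-terminal: add FIRST(E) \ {ε} = { 'n' }
    E is not nullable, so stop

Collecting: FIRST(A) = { 'n' }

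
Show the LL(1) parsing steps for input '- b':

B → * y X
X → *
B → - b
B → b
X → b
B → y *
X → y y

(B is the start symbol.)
Stack is shown with the top on the left.

Stack  Input  Action
--------------------
B $    - b $  output B → - b
- b $  - b $  match '-'
b $    b $    match 'b'
$      $      accept

The string is accepted.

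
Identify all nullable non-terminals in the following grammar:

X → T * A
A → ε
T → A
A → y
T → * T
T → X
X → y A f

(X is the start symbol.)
{ 'A', 'T' }

A non-terminal is nullable if it can derive ε (the empty string): either it has an ε-production, or it has a production whose right-hand side consists entirely of nullable non-terminals.

ε-productions: A → ε
So A is immediately nullable.
T → A: every symbol on the right is nullable, so T is nullable too.
No further non-terminal can be added: every production for the remaining non-terminals contains a terminal or a non-nullable non-terminal.
Nullable = { 'A', 'T' }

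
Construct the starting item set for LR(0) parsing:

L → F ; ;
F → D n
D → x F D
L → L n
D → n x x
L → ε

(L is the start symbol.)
First, augment the grammar with L' → L
I₀ = CLOSURE({ [L' → . L] }):
  [L' → . L] has the dot before L: add [L → . F ; ;], [L → . L n], [L → .]
  [L → . F ; ;] has the dot before F: add [F → . D n]
  [F → . D n] has the dot before D: add [D → . x F D], [D → . n x x]
No further items can be added.

I₀ = { [D → . n x x], [D → . x F D], [F → . D n], [L → . F ; ;], [L → . L n], [L → .], [L' → . L] }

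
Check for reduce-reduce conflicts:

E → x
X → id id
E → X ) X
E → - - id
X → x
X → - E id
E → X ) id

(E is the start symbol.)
Yes — I5: [E → x .] vs [X → x .]

A reduce-reduce conflict occurs when an LR(0) state has two complete items [A → α .] and [B → β .] — both call for a reduction, and with no lookahead the parser cannot choose between them.

Augment with E' → E and build the canonical LR(0) collection (I0 = CLOSURE({[E' → . E]}), then GOTO on every symbol after a dot until no new states appear). It has 16 states:
  I0: { [E → . - - id], [E → . X ) X], [E → . X ) id], [E → . x], [E' → . E], [X → . - E id], [X → . id id], [X → . x] }  — shift
  I1: { [E → - . - id], [E → . - - id], [E → . X ) X], [E → . X ) id], [E → . x], [X → - . E id], [X → . - E id], [X → . id id], [X → . x] }  — shift
  I2: { [E' → E .] }  — accept
  I3: { [E → X . ) X], [E → X . ) id] }  — shift
  I4: { [X → id . id] }  — shift
  I5: { [E → x .], [X → x .] }  — 2 reduces
  I6: { [X → id id .] }  — reduce
  I7: { [E → X ) . X], [E → X ) . id], [X → . - E id], [X → . id id], [X → . x] }  — shift
  I8: { [E → . - - id], [E → . X ) X], [E → . X ) id], [E → . x], [X → - . E id], [X → . - E id], [X → . id id], [X → . x] }  — shift
  I9: { [E → X ) X .] }  — reduce
  I10: { [E → X ) id .], [X → id . id] }  — shift, reduce
  I11: { [X → x .] }  — reduce
  I12: { [X → - E . id] }  — shift
  I13: { [X → - E id .] }  — reduce
  I14: { [E → - - . id], [E → - . - id], [E → . - - id], [E → . X ) X], [E → . X ) id], [E → . x], [X → - . E id], [X → . - E id], [X → . id id], [X → . x] }  — shift
  I15: { [E → - - id .], [X → id . id] }  — shift, reduce

I5 contains complete items [E → x .], [X → x .] — reduce-reduce conflict.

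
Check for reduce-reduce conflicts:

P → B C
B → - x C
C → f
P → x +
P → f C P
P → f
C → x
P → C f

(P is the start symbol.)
Augment with P' → P and build the canonical LR(0) collection (I0 = CLOSURE({[P' → . P]}), then GOTO on every symbol after a dot until no new states appear). It has 16 states:
  I0: { [B → . - x C], [C → . f], [C → . x], [P → . B C], [P → . C f], [P → . f C P], [P → . f], [P → . x +], [P' → . P] }  — shift
  I1: { [B → - . x C] }  — shift
  I2: { [C → . f], [C → . x], [P → B . C] }  — shift
  I3: { [P → C . f] }  — shift
  I4: { [P' → P .] }  — accept
  I5: { [C → . f], [C → . x], [C → f .], [P → f . C P], [P → f .] }  — shift, 2 reduces
  I6: { [C → x .], [P → x . +] }  — shift, reduce
  I7: { [P → x + .] }  — reduce
  I8: { [B → . - x C], [C → . f], [C → . x], [P → . B C], [P → . C f], [P → . f C P], [P → . f], [P → . x +], [P → f C . P] }  — shift
  I9: { [C → f .] }  — reduce
  I10: { [C → x .] }  — reduce
  I11: { [P → f C P .] }  — reduce
  I12: { [P → C f .] }  — reduce
  I13: { [P → B C .] }  — reduce
  I14: { [B → - x . C], [C → . f], [C → . x] }  — shift
  I15: { [B → - x C .] }  — reduce

I5 contains complete items [C → f .], [P → f .] — reduce-reduce conflict.

Answer: Yes — I5: [C → f .] vs [P → f .]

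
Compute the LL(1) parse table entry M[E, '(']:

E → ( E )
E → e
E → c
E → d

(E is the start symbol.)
E → ( E )

To find M[E, '('], we find productions for E where '(' is in the predict set (PREDICT(N → α) = (FIRST(α) \ {ε}) ∪ (FOLLOW(N) if α ⇒* ε)).

E → ( E ): PREDICT = { '(' }
  '(' is in predict set, so this production goes in M[E, '(']
E → e: PREDICT = { 'e' }
E → c: PREDICT = { 'c' }
E → d: PREDICT = { 'd' }

M[E, '('] = E → ( E )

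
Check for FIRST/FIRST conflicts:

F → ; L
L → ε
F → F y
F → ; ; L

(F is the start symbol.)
Yes. F → ';' L / F → F y on { ';' }; F → ';' L / F → ';' ';' L on { ';' }; F → F y / F → ';' ';' L on { ';' }

FIRST sets of the non-terminals at (or reachable through a nullable prefix from) the front of some alternative:
  FIRST(F) = { ';' }

Productions for F:
  F → ; L: FIRST = { ';' }
  F → F y: FIRST = { ';' }
  F → ; ; L: FIRST = { ';' }
L has only one production, so no FIRST/FIRST conflict is possible there.

Conflict for F: F → ; L and F → F y
  Overlap: { ';' }
Conflict for F: F → ; L and F → ; ; L
  Overlap: { ';' }
Conflict for F: F → F y and F → ; ; L
  Overlap: { ';' }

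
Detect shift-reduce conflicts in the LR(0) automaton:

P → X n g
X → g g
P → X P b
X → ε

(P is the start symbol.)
Augment with P' → P and build the canonical LR(0) collection (I0 = CLOSURE({[P' → . P]}), then GOTO on every symbol after a dot until no new states appear). It has 9 states:
  I0: { [P → . X P b], [P → . X n g], [P' → . P], [X → . g g], [X → .] }  — shift, reduce
  I1: { [P' → P .] }  — accept
  I2: { [P → . X P b], [P → . X n g], [P → X . P b], [P → X . n g], [X → . g g], [X → .] }  — shift, reduce
  I3: { [X → g . g] }  — shift
  I4: { [X → g g .] }  — reduce
  I5: { [P → X P . b] }  — shift
  I6: { [P → X n . g] }  — shift
  I7: { [P → X n g .] }  — reduce
  I8: { [P → X P b .] }  — reduce

I0 contains reduce item [X → .] and shift item [X → . g g] — shift-reduce conflict.
I2 contains reduce item [X → .] and shift items [P → X . n g], [X → . g g] — shift-reduce conflict.

Answer: Yes — I0: [X → .] vs [X → . g g]; I2: [X → .] vs [P → X . n g]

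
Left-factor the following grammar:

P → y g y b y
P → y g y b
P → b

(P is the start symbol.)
Left-factoring transforms A → αβ₁ | αβ₂ into A → αA' and A' → β₁ | β₂
(α is the longest common prefix among the alternatives). Repeat until
no nonterminal has two alternatives with a common prefix.

Round 1: P has alternatives sharing prefix 'y g y b'. Introduce P': P → y g y b P'
  Add: P' → y
  Add: P' → ε

No remaining common prefixes — done.

Resulting grammar:
P → y g y b P'
P' → y
P' → ε
P → b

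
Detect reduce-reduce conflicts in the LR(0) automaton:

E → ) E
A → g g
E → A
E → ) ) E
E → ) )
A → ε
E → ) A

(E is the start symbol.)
A reduce-reduce conflict occurs when an LR(0) state has two complete items [A → α .] and [B → β .] — both call for a reduction, and with no lookahead the parser cannot choose between them.

Augment with E' → E and build the canonical LR(0) collection (I0 = CLOSURE({[E' → . E]}), then GOTO on every symbol after a dot until no new states appear). It has 10 states:
  I0: { [A → . g g], [A → .], [E → . ) ) E], [E → . ) )], [E → . ) A], [E → . ) E], [E → . A], [E' → . E] }  — shift, reduce
  I1: { [A → . g g], [A → .], [E → ) . ) E], [E → ) . )], [E → ) . A], [E → ) . E], [E → . ) ) E], [E → . ) )], [E → . ) A], [E → . ) E], [E → . A] }  — shift, reduce
  I2: { [E → A .] }  — reduce
  I3: { [E' → E .] }  — accept
  I4: { [A → g . g] }  — shift
  I5: { [A → g g .] }  — reduce
  I6: { [A → . g g], [A → .], [E → ) ) . E], [E → ) ) .], [E → ) . ) E], [E → ) . )], [E → ) . A], [E → ) . E], [E → . ) ) E], [E → . ) )], [E → . ) A], [E → . ) E], [E → . A] }  — shift, 2 reduces
  I7: { [E → ) A .], [E → A .] }  — 2 reduces
  I8: { [E → ) E .] }  — reduce
  I9: { [E → ) ) E .], [E → ) E .] }  — 2 reduces

I6 contains complete items [A → .], [E → ) ) .] — reduce-reduce conflict.
I7 contains complete items [E → ) A .], [E → A .] — reduce-reduce conflict.
I9 contains complete items [E → ) ) E .], [E → ) E .] — reduce-reduce conflict.

Answer: Yes — I6: [A → .] vs [E → ) ) .]; I7: [E → ) A .] vs [E → A .]; I9: [E → ) ) E .] vs [E → ) E .]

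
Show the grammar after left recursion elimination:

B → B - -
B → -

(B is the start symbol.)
B is directly left-recursive. The standard transformation for
  A → A α₁ | ... | A α_m | β₁ | ... | β_n
is
  A  → β₁ A' | ... | β_n A'
  A' → α₁ A' | ... | α_m A' | ε

B → - becomes B → - B'
B → B - - becomes B' → - - B'
Add B' → ε

Resulting grammar:
B → - B'
B' → - - B'
B' → ε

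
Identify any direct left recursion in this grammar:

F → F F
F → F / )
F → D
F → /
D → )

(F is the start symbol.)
Yes, F is left-recursive

Direct left recursion occurs when N → N α for some non-terminal N (the right-hand side begins with the left-hand side itself).

F → F F: LEFT RECURSIVE (starts with F)
F → F / ): LEFT RECURSIVE (starts with F)
F → D: starts with D
F → /: starts with '/'
D → ): starts with ')'

The grammar has direct left recursion on: F.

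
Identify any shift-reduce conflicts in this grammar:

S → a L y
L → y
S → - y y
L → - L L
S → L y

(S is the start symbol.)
A shift-reduce conflict occurs when an LR(0) state has both:
  - a complete (reduce) item [A → α .] (dot at the end), and
  - a shift item [B → β . c γ] (dot before a terminal).

Augment with S' → S and build the canonical LR(0) collection (I0 = CLOSURE({[S' → . S]}), then GOTO on every symbol after a dot until no new states appear). It has 14 states:
  I0: { [L → . - L L], [L → . y], [S → . - y y], [S → . L y], [S → . a L y], [S' → . S] }  — shift
  I1: { [L → - . L L], [L → . - L L], [L → . y], [S → - . y y] }  — shift
  I2: { [S → L . y] }  — shift
  I3: { [S' → S .] }  — accept
  I4: { [L → . - L L], [L → . y], [S → a . L y] }  — shift
  I5: { [L → y .] }  — reduce
  I6: { [L → - . L L], [L → . - L L], [L → . y] }  — shift
  I7: { [S → a L . y] }  — shift
  I8: { [S → a L y .] }  — reduce
  I9: { [L → - L . L], [L → . - L L], [L → . y] }  — shift
  I10: { [L → - L L .] }  — reduce
  I11: { [S → L y .] }  — reduce
  I12: { [L → y .], [S → - y . y] }  — shift, reduce
  I13: { [S → - y y .] }  — reduce

I12 contains reduce item [L → y .] and shift item [S → - y . y] — shift-reduce conflict.

Answer: Yes — I12: [L → y .] vs [S → - y . y]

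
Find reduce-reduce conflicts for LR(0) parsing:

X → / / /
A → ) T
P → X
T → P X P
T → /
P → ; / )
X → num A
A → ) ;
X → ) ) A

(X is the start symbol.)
No reduce-reduce conflicts

A reduce-reduce conflict occurs when an LR(0) state has two complete items [A → α .] and [B → β .] — both call for a reduction, and with no lookahead the parser cannot choose between them.

Augment with X' → X and build the canonical LR(0) collection (I0 = CLOSURE({[X' → . X]}), then GOTO on every symbol after a dot until no new states appear). It has 21 states:
  I0: { [X → . ) ) A], [X → . / / /], [X → . num A], [X' → . X] }  — shift
  I1: { [X → ) . ) A] }  — shift
  I2: { [X → / . / /] }  — shift
  I3: { [X' → X .] }  — accept
  I4: { [A → . ) ;], [A → . ) T], [X → num . A] }  — shift
  I5: { [A → ) . ;], [A → ) . T], [P → . ; / )], [P → . X], [T → . /], [T → . P X P], [X → . ) ) A], [X → . / / /], [X → . num A] }  — shift
  I6: { [X → num A .] }  — reduce
  I7: { [T → / .], [X → / . / /] }  — shift, reduce
  I8: { [A → ) ; .], [P → ; . / )] }  — shift, reduce
  I9: { [T → P . X P], [X → . ) ) A], [X → . / / /], [X → . num A] }  — shift
  I10: { [A → ) T .] }  — reduce
  I11: { [P → X .] }  — reduce
  I12: { [P → . ; / )], [P → . X], [T → P X . P], [X → . ) ) A], [X → . / / /], [X → . num A] }  — shift
  I13: { [P → ; . / )] }  — shift
  I14: { [T → P X P .] }  — reduce
  I15: { [P → ; / . )] }  — shift
  I16: { [P → ; / ) .] }  — reduce
  I17: { [X → / / . /] }  — shift
  I18: { [X → / / / .] }  — reduce
  I19: { [A → . ) ;], [A → . ) T], [X → ) ) . A] }  — shift
  I20: { [X → ) ) A .] }  — reduce

No state contains more than one complete item.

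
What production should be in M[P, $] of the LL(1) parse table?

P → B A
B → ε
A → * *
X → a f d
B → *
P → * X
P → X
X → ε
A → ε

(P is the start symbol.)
To find M[P, $], we find productions for P where $ is in the predict set (PREDICT(N → α) = (FIRST(α) \ {ε}) ∪ (FOLLOW(N) if α ⇒* ε)).

Relevant sets:
  FIRST(B) = { '*', ε }
  FIRST(A) = { '*', ε }
  FIRST(X) = { 'a', ε }
  FOLLOW(P) = { $ }

P → B A: PREDICT = { $, '*' }
  $ is in predict set, so this production goes in M[P, $]
P → * X: PREDICT = { '*' }
P → X: PREDICT = { $, 'a' }
  $ is in predict set, so this production goes in M[P, $]

M[P, $] = P → B A, P → X  (a multiply-defined cell — the grammar is not LL(1))

Answer: P → B A, P → X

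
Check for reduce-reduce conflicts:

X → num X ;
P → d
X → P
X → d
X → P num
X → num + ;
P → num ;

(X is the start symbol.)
A reduce-reduce conflict occurs when an LR(0) state has two complete items [A → α .] and [B → β .] — both call for a reduction, and with no lookahead the parser cannot choose between them.

Augment with X' → X and build the canonical LR(0) collection (I0 = CLOSURE({[X' → . X]}), then GOTO on every symbol after a dot until no new states appear). It has 11 states:
  I0: { [P → . d], [P → . num ;], [X → . P num], [X → . P], [X → . d], [X → . num + ;], [X → . num X ;], [X' → . X] }  — shift
  I1: { [X → P . num], [X → P .] }  — shift, reduce
  I2: { [X' → X .] }  — accept
  I3: { [P → d .], [X → d .] }  — 2 reduces
  I4: { [P → . d], [P → . num ;], [P → num . ;], [X → . P num], [X → . P], [X → . d], [X → . num + ;], [X → . num X ;], [X → num . + ;], [X → num . X ;] }  — shift
  I5: { [X → num + . ;] }  — shift
  I6: { [P → num ; .] }  — reduce
  I7: { [X → num X . ;] }  — shift
  I8: { [X → num X ; .] }  — reduce
  I9: { [X → num + ; .] }  — reduce
  I10: { [X → P num .] }  — reduce

I3 contains complete items [P → d .], [X → d .] — reduce-reduce conflict.

Answer: Yes — I3: [P → d .] vs [X → d .]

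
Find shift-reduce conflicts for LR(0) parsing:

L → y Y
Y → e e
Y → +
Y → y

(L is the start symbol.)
No shift-reduce conflicts

A shift-reduce conflict occurs when an LR(0) state has both:
  - a complete (reduce) item [A → α .] (dot at the end), and
  - a shift item [B → β . c γ] (dot before a terminal).

Augment with L' → L and build the canonical LR(0) collection (I0 = CLOSURE({[L' → . L]}), then GOTO on every symbol after a dot until no new states appear). It has 8 states:
  I0: { [L → . y Y], [L' → . L] }  — shift
  I1: { [L' → L .] }  — accept
  I2: { [L → y . Y], [Y → . +], [Y → . e e], [Y → . y] }  — shift
  I3: { [Y → + .] }  — reduce
  I4: { [L → y Y .] }  — reduce
  I5: { [Y → e . e] }  — shift
  I6: { [Y → y .] }  — reduce
  I7: { [Y → e e .] }  — reduce

No state contains both a complete item and a shift item.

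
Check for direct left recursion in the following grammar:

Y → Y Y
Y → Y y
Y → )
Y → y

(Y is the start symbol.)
Yes, Y is left-recursive

Y → Y Y: LEFT RECURSIVE (starts with Y)
Y → Y y: LEFT RECURSIVE (starts with Y)
Y → ): starts with ')'
Y → y: starts with y

The grammar has direct left recursion on: Y.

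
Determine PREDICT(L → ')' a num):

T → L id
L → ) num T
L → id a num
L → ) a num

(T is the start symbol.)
{ ')' }

PREDICT(L → ')' a num) = (FIRST(RHS) \ {ε}) ∪ (FOLLOW(L) if ε ∈ FIRST(RHS), i.e. RHS ⇒* ε)
FIRST(')' a num) = { ')' }
ε ∉ FIRST(')' a num), so FOLLOW(L) is not added.
PREDICT(L → ')' a num) = { ')' }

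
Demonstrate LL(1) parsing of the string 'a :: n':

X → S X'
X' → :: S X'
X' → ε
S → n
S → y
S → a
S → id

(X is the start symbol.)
Stack is shown with the top on the left.

Stack      Input     Action
---------------------------
X $        a :: n $  output X → S X'
S X' $     a :: n $  output S → a
a X' $     a :: n $  match 'a'
X' $       :: n $    output X' → :: S X'
:: S X' $  :: n $    match '::'
S X' $     n $       output S → n
n X' $     n $       match 'n'
X' $       $         output X' → ε
$          $         accept

The string is accepted.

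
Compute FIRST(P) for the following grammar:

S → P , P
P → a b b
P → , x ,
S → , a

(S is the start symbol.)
{ ',', 'a' }

From P → a b b:
  - a is a terminal: add 'a' and stop
From P → , x ,:
  - ',' is a terminal: add ',' and stop

Collecting: FIRST(P) = { ',', 'a' }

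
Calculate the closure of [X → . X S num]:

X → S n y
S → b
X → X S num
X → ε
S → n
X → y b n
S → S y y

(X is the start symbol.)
{ [S → . S y y], [S → . b], [S → . n], [X → . S n y], [X → . X S num], [X → . y b n], [X → .] }

To compute CLOSURE, for each item [A → α.Bβ] where B is a non-terminal, add [B → .γ] for all productions B → γ; repeat for the newly added items until nothing changes.

Start with: [X → . X S num]
  [X → . X S num] has the dot before X: add [X → . S n y], [X → .], [X → . y b n]
  [X → . S n y] has the dot before S: add [S → . b], [S → . n], [S → . S y y]
No further items can be added.

CLOSURE = { [S → . S y y], [S → . b], [S → . n], [X → . S n y], [X → . X S num], [X → . y b n], [X → .] }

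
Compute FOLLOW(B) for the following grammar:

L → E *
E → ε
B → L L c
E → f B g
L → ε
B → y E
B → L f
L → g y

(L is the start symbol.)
In E → f B g: B is followed by g, add FIRST(g) \ {ε} = { 'g' }

Taking the union: FOLLOW(B) = { 'g' }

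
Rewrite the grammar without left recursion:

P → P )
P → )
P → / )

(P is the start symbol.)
P is directly left-recursive. The standard transformation for
  A → A α₁ | ... | A α_m | β₁ | ... | β_n
is
  A  → β₁ A' | ... | β_n A'
  A' → α₁ A' | ... | α_m A' | ε

P → ) becomes P → ) P'
P → / ) becomes P → / ) P'
P → P ) becomes P' → ) P'
Add P' → ε

Resulting grammar:
P → ) P'
P → / ) P'
P' → ) P'
P' → ε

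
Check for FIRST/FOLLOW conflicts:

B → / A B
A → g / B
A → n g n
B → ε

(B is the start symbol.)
A FIRST/FOLLOW conflict occurs when a non-terminal N has a nullable alternative N → β (β ⇒* ε) and another alternative N → α with FIRST(α) ∩ FOLLOW(N) ≠ ∅: on such a lookahead the parser cannot decide between expanding α and letting N vanish via β.

Nullable non-terminals: B.

B: nullable alternative(s) B → ε; FOLLOW(B) = { $, '/' }
  B → / A B: FIRST \ {ε} = { '/' } — overlaps FOLLOW(B) on { '/' }: CONFLICT
  B → ε: FIRST \ {ε} = { } — this is the only nullable alternative, skip

A has no nullable alternative, so no FIRST/FOLLOW check is needed there.

So the grammar has 1 FIRST/FOLLOW conflict (marked CONFLICT above).

Answer: Yes. B → '/' A B with FOLLOW(B) on { '/' }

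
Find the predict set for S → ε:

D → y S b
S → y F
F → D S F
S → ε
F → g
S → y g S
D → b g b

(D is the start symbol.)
{ 'b', 'g', 'y' }

PREDICT(S → ε) = (FIRST(RHS) \ {ε}) ∪ (FOLLOW(S) if ε ∈ FIRST(RHS), i.e. RHS ⇒* ε)
The right-hand side is ε (FIRST(ε) = { ε }), so the predict set is FOLLOW(S) = { 'b', 'g', 'y' }
PREDICT(S → ε) = { 'b', 'g', 'y' }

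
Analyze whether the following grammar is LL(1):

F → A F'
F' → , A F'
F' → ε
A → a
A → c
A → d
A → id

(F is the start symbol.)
A grammar is LL(1) if for each non-terminal N with multiple productions, the predict sets of those productions are pairwise disjoint, where PREDICT(N → α) = (FIRST(α) \ {ε}) ∪ (FOLLOW(N) if α ⇒* ε).

Relevant sets:
  FOLLOW(F') = { $ }

For F':
  PREDICT(F' → ',' A F') = { ',' }
  PREDICT(F' → ε) = { $ }
For A:
  PREDICT(A → a) = { 'a' }
  PREDICT(A → c) = { 'c' }
  PREDICT(A → d) = { 'd' }
  PREDICT(A → id) = { 'id' }
F has a single production, so nothing to check there.

All predict sets are disjoint. The grammar IS LL(1).

Answer: Yes, the grammar is LL(1).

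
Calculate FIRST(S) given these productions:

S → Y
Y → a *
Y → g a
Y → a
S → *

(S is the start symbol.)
{ '*', 'a', 'g' }

FIRST sets of the other non-terminals involved (by the same procedure, iterated to a fixed point):
  FIRST(Y) = { 'a', 'g' }

From S → Y:
  - Y is a non-terminal: add FIRST(Y) \ {ε} = { 'a', 'g' }
    Y is not nullable, so stop
From S → *:
  - '*' is a terminal: add '*' and stop

Collecting: FIRST(S) = { '*', 'a', 'g' }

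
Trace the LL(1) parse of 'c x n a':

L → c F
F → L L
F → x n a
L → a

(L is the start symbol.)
Stack is shown with the top on the left.

Stack    Input      Action
--------------------------
L $      c x n a $  output L → c F
c F $    c x n a $  match 'c'
F $      x n a $    output F → x n a
x n a $  x n a $    match 'x'
n a $    n a $      match 'n'
a $      a $        match 'a'
$        $          accept

The string is accepted.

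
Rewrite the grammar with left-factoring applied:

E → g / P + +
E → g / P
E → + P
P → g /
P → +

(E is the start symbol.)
E → g / P E'
E' → + +
E' → ε
E → + P
P → g /
P → +

Left-factoring transforms A → αβ₁ | αβ₂ into A → αA' and A' → β₁ | β₂
(α is the longest common prefix among the alternatives). Repeat until
no nonterminal has two alternatives with a common prefix.

Round 1: E has alternatives sharing prefix 'g / P'. Introduce E': E → g / P E'
  Add: E' → + +
  Add: E' → ε

No remaining common prefixes — done.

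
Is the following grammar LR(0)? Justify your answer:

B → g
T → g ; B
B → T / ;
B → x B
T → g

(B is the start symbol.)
No. Shift-reduce conflict between [B → g .] and [T → g . ; B]

A grammar is LR(0) if no state in the canonical LR(0) collection has:
  - both a shift item (dot before a terminal) and a complete item (shift-reduce conflict), or
  - two or more complete items (reduce-reduce conflict; the accept item [B' → B .] counts as a complete item here).

Augment with B' → B and build the canonical LR(0) collection (I0 = CLOSURE({[B' → . B]}), then GOTO on every symbol after a dot until no new states appear). It has 10 states:
  I0: { [B → . T / ;], [B → . g], [B → . x B], [B' → . B], [T → . g ; B], [T → . g] }  — shift
  I1: { [B' → B .] }  — accept
  I2: { [B → T . / ;] }  — shift
  I3: { [B → g .], [T → g . ; B], [T → g .] }  — shift, 2 reduces
  I4: { [B → . T / ;], [B → . g], [B → . x B], [B → x . B], [T → . g ; B], [T → . g] }  — shift
  I5: { [B → x B .] }  — reduce
  I6: { [B → . T / ;], [B → . g], [B → . x B], [T → . g ; B], [T → . g], [T → g ; . B] }  — shift
  I7: { [T → g ; B .] }  — reduce
  I8: { [B → T / . ;] }  — shift
  I9: { [B → T / ; .] }  — reduce

Conflict in state I3:
  Shift-reduce conflict between [B → g .] and [T → g . ; B]
So the grammar is NOT LR(0).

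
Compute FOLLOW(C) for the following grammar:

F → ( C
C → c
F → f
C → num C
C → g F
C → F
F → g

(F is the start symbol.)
{ $ }

To compute FOLLOW(C), find every occurrence of C on a right-hand side N → α C β: add FIRST(β) \ {ε}, and if β is empty or nullable also add FOLLOW(N). Iterate to a fixed point.

In F → ( C: C is at the end, add FOLLOW(F)
In C → num C: C is at the end; this adds FOLLOW(C) to itself — nothing new

The FOLLOW sets referred to above (computed the same way, to a fixed point):
  FOLLOW(F) = { $ }

Taking the union: FOLLOW(C) = { $ }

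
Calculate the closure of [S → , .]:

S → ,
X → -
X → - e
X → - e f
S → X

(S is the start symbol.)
To compute CLOSURE, for each item [A → α.Bβ] where B is a non-terminal, add [B → .γ] for all productions B → γ; repeat for the newly added items until nothing changes.

Start with: [S → , .]
The dot is at the end, so nothing is added.

CLOSURE = { [S → , .] }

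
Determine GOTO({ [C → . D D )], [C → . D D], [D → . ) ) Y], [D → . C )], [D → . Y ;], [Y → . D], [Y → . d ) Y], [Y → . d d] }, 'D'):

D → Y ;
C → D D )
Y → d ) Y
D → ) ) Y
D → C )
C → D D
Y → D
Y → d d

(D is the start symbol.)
GOTO(I, 'D') = CLOSURE({ [A → αX.β] : [A → α.Xβ] ∈ I, X = 'D' })

Items with dot before 'D', with the dot advanced:
  [C → . D D] → [C → D . D]
  [C → . D D )] → [C → D . D )]
  [Y → . D] → [Y → D .]
Closure of the advanced items:
  [C → D . D] has the dot before D: add [D → . Y ;], [D → . ) ) Y], [D → . C )]
  [D → . Y ;] has the dot before Y: add [Y → . d ) Y], [Y → . D], [Y → . d d]
  [D → . C )] has the dot before C: add [C → . D D )], [C → . D D]

GOTO = { [C → . D D )], [C → . D D], [C → D . D )], [C → D . D], [D → . ) ) Y], [D → . C )], [D → . Y ;], [Y → . D], [Y → . d ) Y], [Y → . d d], [Y → D .] }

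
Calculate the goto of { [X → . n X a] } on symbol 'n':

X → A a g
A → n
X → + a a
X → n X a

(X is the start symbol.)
{ [A → . n], [X → . + a a], [X → . A a g], [X → . n X a], [X → n . X a] }

GOTO(I, 'n') = CLOSURE({ [A → αX.β] : [A → α.Xβ] ∈ I, X = 'n' })

Items with dot before 'n', with the dot advanced:
  [X → . n X a] → [X → n . X a]
Closure of the advanced items:
  [X → n . X a] has the dot before X: add [X → . A a g], [X → . + a a], [X → . n X a]
  [X → . A a g] has the dot before A: add [A → . n]

GOTO = { [A → . n], [X → . + a a], [X → . A a g], [X → . n X a], [X → n . X a] }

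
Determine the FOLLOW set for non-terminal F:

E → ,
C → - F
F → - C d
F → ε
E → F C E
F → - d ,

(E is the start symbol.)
In C → - F: F is at the end, add FOLLOW(C)
In E → F C E: F is followed by C E, add FIRST(C E) \ {ε} = { '-' }

The FOLLOW sets referred to above (computed the same way, to a fixed point):
  FOLLOW(C) = { ',', '-', 'd' }

Taking the union: FOLLOW(F) = { ',', '-', 'd' }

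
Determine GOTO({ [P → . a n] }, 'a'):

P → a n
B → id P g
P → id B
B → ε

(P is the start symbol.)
{ [P → a . n] }

GOTO(I, 'a') = CLOSURE({ [A → αX.β] : [A → α.Xβ] ∈ I, X = 'a' })

Items with dot before 'a', with the dot advanced:
  [P → . a n] → [P → a . n]
Closure adds nothing (no advanced item has the dot before a non-terminal).

GOTO = { [P → a . n] }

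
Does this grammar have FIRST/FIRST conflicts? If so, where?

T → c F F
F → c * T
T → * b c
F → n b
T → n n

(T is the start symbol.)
No FIRST/FIRST conflicts.

Productions for T:
  T → c F F: FIRST = { 'c' }
  T → * b c: FIRST = { '*' }
  T → n n: FIRST = { 'n' }
Productions for F:
  F → c * T: FIRST = { 'c' }
  F → n b: FIRST = { 'n' }

All alternatives of each non-terminal have pairwise disjoint FIRST sets.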